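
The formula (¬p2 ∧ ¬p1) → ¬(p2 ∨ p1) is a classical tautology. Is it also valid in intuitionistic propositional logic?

Yes

This is a constructively valid De Morgan direction (conjunction of negations to negated disjunction), which is intuitionistically derivable.
If both ¬p2 and ¬p1 hold at a world, no accessible world forces p2 or forces p1, so none forces p2 ∨ p1.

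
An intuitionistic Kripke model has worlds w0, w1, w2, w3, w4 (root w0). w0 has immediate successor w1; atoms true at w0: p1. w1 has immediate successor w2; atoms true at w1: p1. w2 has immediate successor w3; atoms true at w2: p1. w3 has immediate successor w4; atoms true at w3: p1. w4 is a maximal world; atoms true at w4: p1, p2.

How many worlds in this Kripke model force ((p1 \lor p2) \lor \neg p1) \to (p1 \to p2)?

w0: does not force it — w0 \nVdash ((p1 \lor p2) \lor \neg p1) \to (p1 \to p2): already at w0 itself, w0 \Vdash (p1 \lor p2) \lor \neg p1 but w0 \nVdash p1 \to p2.
w1: does not force it — w1 \nVdash ((p1 \lor p2) \lor \neg p1) \to (p1 \to p2): already at w1 itself, w1 \Vdash (p1 \lor p2) \lor \neg p1 but w1 \nVdash p1 \to p2.
w2: does not force it — w2 \nVdash ((p1 \lor p2) \lor \neg p1) \to (p1 \to p2): already at w2 itself, w2 \Vdash (p1 \lor p2) \lor \neg p1 but w2 \nVdash p1 \to p2.
w3: does not force it.
w4: forces it.
Worlds forcing the formula: {w4}.

1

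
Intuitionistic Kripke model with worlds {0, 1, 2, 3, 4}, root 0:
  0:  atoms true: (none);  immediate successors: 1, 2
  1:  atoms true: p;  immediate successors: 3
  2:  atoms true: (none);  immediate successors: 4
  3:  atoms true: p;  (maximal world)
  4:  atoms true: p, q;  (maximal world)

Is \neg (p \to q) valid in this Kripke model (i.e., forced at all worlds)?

No

Not every world: 0 \nVdash \neg (p \to q).
0 \nVdash \neg (p \to q) since 2 is accessible from 0 and 2 \Vdash p \to q.
2 \Vdash p \to q: every world accessible from 2 that forces p (namely 4) also forces q.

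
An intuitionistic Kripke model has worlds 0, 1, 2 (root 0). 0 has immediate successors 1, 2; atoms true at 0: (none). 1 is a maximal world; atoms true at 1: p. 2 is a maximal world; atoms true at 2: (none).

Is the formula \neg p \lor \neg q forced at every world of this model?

Yes

0 \Vdash \neg p \lor \neg q via the disjunct \neg q.
Since the root 0 forces \neg p \lor \neg q and forcing is persistent (monotone upward), every world forces it.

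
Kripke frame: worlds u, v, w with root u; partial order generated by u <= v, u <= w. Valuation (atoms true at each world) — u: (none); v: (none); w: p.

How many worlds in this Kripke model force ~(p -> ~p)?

u: does not force it — u ||-/- ~(p -> ~p) since v is accessible from u and v ||- p -> ~p.
v: does not force it — v ||-/- ~(p -> ~p) since v is accessible from v and v ||- p -> ~p.
w: forces it.
Worlds forcing the formula: {w}.

1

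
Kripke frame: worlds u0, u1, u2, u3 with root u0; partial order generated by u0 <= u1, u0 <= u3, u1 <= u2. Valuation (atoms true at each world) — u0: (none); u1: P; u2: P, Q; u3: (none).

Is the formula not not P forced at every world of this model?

Not every world: u0 does not force not not P.
u0 does not force not not P since u3 is accessible from u0 and u3 forces not P.
u3 forces not P: no world accessible from u3 forces P.

No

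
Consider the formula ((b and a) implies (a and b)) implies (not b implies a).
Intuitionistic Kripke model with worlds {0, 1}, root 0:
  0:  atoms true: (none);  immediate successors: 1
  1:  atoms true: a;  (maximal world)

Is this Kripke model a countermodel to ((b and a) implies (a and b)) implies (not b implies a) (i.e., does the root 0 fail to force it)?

0 does not force ((b and a) implies (a and b)) implies (not b implies a): already at 0 itself, 0 forces (b and a) implies (a and b) but 0 does not force not b implies a.
0 does not force not b implies a: already at 0 itself, 0 forces not b but 0 does not force a.
0 lacks atom a, so 0 does not force a.
So the root 0 does not force ((b and a) implies (a and b)) implies (not b implies a); the model is a countermodel.

Yes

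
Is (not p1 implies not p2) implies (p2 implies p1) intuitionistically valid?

This is the converse of contraposition, which is not intuitionistically valid.
A Kripke countermodel: worlds s0, s1; order generated by s0 <= s1; atoms true at each world — s0:{p2}; s1:{p1,p2}.
s0 does not force (not p1 implies not p2) implies (p2 implies p1): already at s0 itself, s0 forces not p1 implies not p2 but s0 does not force p2 implies p1.
s0 does not force p2 implies p1: already at s0 itself, s0 forces p2 but s0 does not force p1.
s0 lacks atom p1, so s0 does not force p1.
So the root s0 does not force the formula.

No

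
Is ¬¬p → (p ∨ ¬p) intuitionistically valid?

This is a variant of double-negation elimination (deriving excluded middle from double negation), which is not intuitionistically valid.
A Kripke countermodel: worlds u0, u1; order generated by u0 ≤ u1; atoms true at each world — u0:{}; u1:{p}.
u0 ⊮ ¬¬p → (p ∨ ¬p): already at u0 itself, u0 ⊩ ¬¬p but u0 ⊮ p ∨ ¬p.
u0 ⊮ p ∨ ¬p: neither disjunct is forced at u0.
u0 lacks atom p, so u0 ⊮ p.
So the root u0 does not force the formula.

No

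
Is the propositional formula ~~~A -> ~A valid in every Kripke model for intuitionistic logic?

Yes

This is triple-negation reduction, which is intuitionistically derivable.
Assume ~~~A and suppose A. Then ~~A (double-negation introduction), contradicting ~~~A. So ~A.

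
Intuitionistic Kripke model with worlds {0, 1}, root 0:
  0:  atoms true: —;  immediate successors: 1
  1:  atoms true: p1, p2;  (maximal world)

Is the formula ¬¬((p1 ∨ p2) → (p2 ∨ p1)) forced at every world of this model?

Yes

0 ⊩ ¬¬((p1 ∨ p2) → (p2 ∨ p1)): no world accessible from 0 forces ¬((p1 ∨ p2) → (p2 ∨ p1)).
Since the root 0 forces ¬¬((p1 ∨ p2) → (p2 ∨ p1)) and forcing is persistent (monotone upward), every world forces it.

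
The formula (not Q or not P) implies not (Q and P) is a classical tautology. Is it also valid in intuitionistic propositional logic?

This is a constructively valid De Morgan direction (disjunction of negations to negated conjunction), which is intuitionistically derivable.
If not Q holds at a world then no accessible world forces Q, hence none forces Q and P; likewise for not P.

Yes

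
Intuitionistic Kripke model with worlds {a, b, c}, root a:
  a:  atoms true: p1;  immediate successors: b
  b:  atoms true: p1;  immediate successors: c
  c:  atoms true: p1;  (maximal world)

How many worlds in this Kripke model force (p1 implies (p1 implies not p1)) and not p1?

0

a: does not force it — a does not force (p1 implies (p1 implies not p1)) and not p1 since a fails p1 implies (p1 implies not p1).
b: does not force it — b does not force (p1 implies (p1 implies not p1)) and not p1 since b fails p1 implies (p1 implies not p1).
c: does not force it — c does not force (p1 implies (p1 implies not p1)) and not p1 since c fails p1 implies (p1 implies not p1).
Worlds forcing the formula: { }.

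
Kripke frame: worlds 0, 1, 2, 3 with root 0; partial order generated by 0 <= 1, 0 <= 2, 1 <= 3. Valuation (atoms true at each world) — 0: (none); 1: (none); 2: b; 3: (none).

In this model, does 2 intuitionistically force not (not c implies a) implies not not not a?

Yes

2 forces not (not c implies a) implies not not not a: every world accessible from 2 that forces not (not c implies a) (namely 2) also forces not not not a.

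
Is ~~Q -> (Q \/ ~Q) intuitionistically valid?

No

This is a variant of double-negation elimination (deriving excluded middle from double negation), which is not intuitionistically valid.
A Kripke countermodel: worlds u, v; order generated by u <= v; atoms true at each world — u:{}; v:{Q}.
u ||-/- ~~Q -> (Q \/ ~Q): already at u itself, u ||- ~~Q but u ||-/- Q \/ ~Q.
u ||-/- Q \/ ~Q: neither disjunct is forced at u.
u lacks atom Q, so u ||-/- Q.
So the root u does not force the formula.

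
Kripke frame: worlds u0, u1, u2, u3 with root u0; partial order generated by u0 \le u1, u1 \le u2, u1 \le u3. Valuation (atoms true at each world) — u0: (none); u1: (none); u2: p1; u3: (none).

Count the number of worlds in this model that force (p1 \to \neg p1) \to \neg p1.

4

u0: forces it.
u1: forces it.
u2: forces it.
u3: forces it.
Worlds forcing the formula: {u0, u1, u2, u3}.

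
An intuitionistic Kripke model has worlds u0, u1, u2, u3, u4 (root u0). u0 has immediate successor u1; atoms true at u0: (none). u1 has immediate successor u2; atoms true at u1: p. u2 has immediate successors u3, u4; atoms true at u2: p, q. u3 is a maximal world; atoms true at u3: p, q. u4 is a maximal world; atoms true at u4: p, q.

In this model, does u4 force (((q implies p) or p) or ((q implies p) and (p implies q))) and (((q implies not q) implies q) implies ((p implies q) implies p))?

u4 forces (((q implies p) or p) or ((q implies p) and (p implies q))) and (((q implies not q) implies q) implies ((p implies q) implies p)) since u4 forces both conjuncts.

Yes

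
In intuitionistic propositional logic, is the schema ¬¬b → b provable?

No

This is double-negation elimination, which is not intuitionistically valid.
A Kripke countermodel: worlds u0, u1; order generated by u0 ≤ u1; atoms true at each world — u0:{}; u1:{b}.
u0 ⊮ ¬¬b → b: already at u0 itself, u0 ⊩ ¬¬b but u0 ⊮ b.
u0 lacks atom b, so u0 ⊮ b.
So the root u0 does not force the formula.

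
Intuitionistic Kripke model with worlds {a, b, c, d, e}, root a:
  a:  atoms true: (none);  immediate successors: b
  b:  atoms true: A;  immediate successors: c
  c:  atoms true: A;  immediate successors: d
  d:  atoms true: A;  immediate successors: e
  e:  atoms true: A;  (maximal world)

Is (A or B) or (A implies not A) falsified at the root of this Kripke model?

Yes

a does not force (A or B) or (A implies not A): neither disjunct is forced at a.
a does not force A or B: neither disjunct is forced at a.
a lacks atom A, so a does not force A.
So the root a does not force (A or B) or (A implies not A); the model is a countermodel.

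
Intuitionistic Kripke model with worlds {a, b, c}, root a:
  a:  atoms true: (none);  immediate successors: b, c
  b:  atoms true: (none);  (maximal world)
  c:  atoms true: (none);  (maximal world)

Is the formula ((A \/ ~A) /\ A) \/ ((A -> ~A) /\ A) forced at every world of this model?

Not every world: a ||-/- ((A \/ ~A) /\ A) \/ ((A -> ~A) /\ A).
a ||-/- ((A \/ ~A) /\ A) \/ ((A -> ~A) /\ A): neither disjunct is forced at a.
a ||-/- (A \/ ~A) /\ A since a fails A.

No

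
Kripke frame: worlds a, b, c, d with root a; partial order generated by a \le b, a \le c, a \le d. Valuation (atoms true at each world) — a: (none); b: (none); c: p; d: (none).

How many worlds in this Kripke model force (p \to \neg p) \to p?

1

a: does not force it — a \nVdash (p \to \neg p) \to p: at the accessible world b, b \Vdash p \to \neg p but b \nVdash p.
b: does not force it.
c: forces it.
d: does not force it.
Worlds forcing the formula: {c}.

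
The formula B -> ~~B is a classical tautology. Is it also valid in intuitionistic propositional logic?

This is double-negation introduction, which is intuitionistically derivable.
If a world forces B then every accessible world forces B (persistence), so none forces ~B; hence ~~B.

Yes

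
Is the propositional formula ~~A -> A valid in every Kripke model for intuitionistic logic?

No

This is double-negation elimination, which is not intuitionistically valid.
A Kripke countermodel: worlds s0, s1; order generated by s0 <= s1; atoms true at each world — s0:{}; s1:{A}.
s0 ||-/- ~~A -> A: already at s0 itself, s0 ||- ~~A but s0 ||-/- A.
s0 lacks atom A, so s0 ||-/- A.
So the root s0 does not force the formula.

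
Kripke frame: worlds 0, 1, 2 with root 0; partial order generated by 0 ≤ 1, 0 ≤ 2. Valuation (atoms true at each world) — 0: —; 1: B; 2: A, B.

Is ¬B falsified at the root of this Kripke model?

0 ⊮ ¬B since 1 is accessible from 0 and 1 ⊩ B.
So the root 0 does not force ¬B; the model is a countermodel.

Yes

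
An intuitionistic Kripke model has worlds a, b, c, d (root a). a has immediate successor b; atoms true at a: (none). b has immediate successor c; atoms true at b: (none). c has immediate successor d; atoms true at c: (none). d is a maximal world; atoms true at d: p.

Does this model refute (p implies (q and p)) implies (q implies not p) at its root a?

No

a forces (p implies (q and p)) implies (q implies not p) vacuously: no world accessible from a forces the antecedent p implies (q and p).
So the root a forces (p implies (q and p)) implies (q implies not p); the model is not a countermodel.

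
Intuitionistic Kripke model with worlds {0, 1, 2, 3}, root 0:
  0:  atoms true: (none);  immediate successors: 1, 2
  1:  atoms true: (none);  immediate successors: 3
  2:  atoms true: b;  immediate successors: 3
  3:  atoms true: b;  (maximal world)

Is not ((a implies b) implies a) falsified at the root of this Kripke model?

No

0 forces not ((a implies b) implies a): no world accessible from 0 forces (a implies b) implies a.
So the root 0 forces not ((a implies b) implies a); the model is not a countermodel.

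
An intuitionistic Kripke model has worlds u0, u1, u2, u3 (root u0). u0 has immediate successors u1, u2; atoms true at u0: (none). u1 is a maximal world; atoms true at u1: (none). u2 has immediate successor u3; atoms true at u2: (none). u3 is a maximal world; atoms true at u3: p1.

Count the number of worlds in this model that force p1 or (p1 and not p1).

1

u0: does not force it — u0 does not force p1 or (p1 and not p1): neither disjunct is forced at u0.
u1: does not force it — u1 does not force p1 or (p1 and not p1): neither disjunct is forced at u1.
u2: does not force it.
u3: forces it.
Worlds forcing the formula: {u3}.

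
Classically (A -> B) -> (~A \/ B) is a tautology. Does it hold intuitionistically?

No

This is the material-implication-as-disjunction principle, which is not intuitionistically valid.
A Kripke countermodel: worlds u0, u1; order generated by u0 <= u1; atoms true at each world — u0:{}; u1:{A,B}.
u0 ||-/- (A -> B) -> (~A \/ B): already at u0 itself, u0 ||- A -> B but u0 ||-/- ~A \/ B.
u0 ||-/- ~A \/ B: neither disjunct is forced at u0.
u0 ||-/- ~A since u1 is accessible from u0 and u1 ||- A.
So the root u0 does not force the formula.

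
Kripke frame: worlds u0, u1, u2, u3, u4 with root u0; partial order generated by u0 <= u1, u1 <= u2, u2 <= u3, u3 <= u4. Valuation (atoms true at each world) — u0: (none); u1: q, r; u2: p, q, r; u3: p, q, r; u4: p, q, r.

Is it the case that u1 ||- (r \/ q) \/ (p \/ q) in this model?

u1 ||- (r \/ q) \/ (p \/ q) via the disjunct r \/ q.

Yes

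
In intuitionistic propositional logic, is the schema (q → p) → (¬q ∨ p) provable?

No

This is the material-implication-as-disjunction principle, which is not intuitionistically valid.
A Kripke countermodel: worlds u, v; order generated by u ≤ v; atoms true at each world — u:{}; v:{p,q}.
u ⊮ (q → p) → (¬q ∨ p): already at u itself, u ⊩ q → p but u ⊮ ¬q ∨ p.
u ⊮ ¬q ∨ p: neither disjunct is forced at u.
u ⊮ ¬q since v is accessible from u and v ⊩ q.
So the root u does not force the formula.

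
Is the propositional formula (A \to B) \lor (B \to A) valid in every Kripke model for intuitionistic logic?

This is the Gödel–Dummett linearity axiom, which is not intuitionistically valid.
A Kripke countermodel: worlds u, v, w; order generated by u \le v, u \le w; atoms true at each world — u:{}; v:{A}; w:{B}.
u \nVdash (A \to B) \lor (B \to A): neither disjunct is forced at u.
u \nVdash A \to B: at the accessible world v, v \Vdash A but v \nVdash B.
v lacks atom B, so v \nVdash B.
So the root u does not force the formula.

No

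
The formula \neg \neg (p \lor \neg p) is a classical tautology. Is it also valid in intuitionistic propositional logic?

Yes

This is the double negation of excluded middle, which is intuitionistically derivable.
Assuming \neg (p \lor \neg p): from p we'd get p \lor \neg p, so \neg p; but then p \lor \neg p again — contradiction. Hence \neg \neg (p \lor \neg p).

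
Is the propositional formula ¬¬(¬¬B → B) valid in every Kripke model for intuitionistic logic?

Yes

This is the double negation of double-negation elimination, which is intuitionistically derivable.
By Glivenko's theorem the double negation of any classical propositional tautology is intuitionistically provable; ¬¬B → B is classically a tautology.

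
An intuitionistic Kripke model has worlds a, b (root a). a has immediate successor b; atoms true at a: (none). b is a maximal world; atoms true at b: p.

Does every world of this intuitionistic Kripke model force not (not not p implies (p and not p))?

a forces not (not not p implies (p and not p)): no world accessible from a forces not not p implies (p and not p).
Since the root a forces not (not not p implies (p and not p)) and forcing is persistent (monotone upward), every world forces it.

Yes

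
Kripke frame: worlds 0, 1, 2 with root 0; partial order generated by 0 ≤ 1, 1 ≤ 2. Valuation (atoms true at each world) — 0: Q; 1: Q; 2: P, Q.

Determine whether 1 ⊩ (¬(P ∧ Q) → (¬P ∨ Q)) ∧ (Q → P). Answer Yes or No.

1 ⊮ (¬(P ∧ Q) → (¬P ∨ Q)) ∧ (Q → P) since 1 fails Q → P.

No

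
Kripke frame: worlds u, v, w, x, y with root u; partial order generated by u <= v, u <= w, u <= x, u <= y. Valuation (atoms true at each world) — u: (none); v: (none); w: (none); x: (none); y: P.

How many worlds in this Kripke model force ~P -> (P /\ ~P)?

u: does not force it — u ||-/- ~P -> (P /\ ~P): at the accessible world v, v ||- ~P but v ||-/- P /\ ~P.
v: does not force it — v ||-/- ~P -> (P /\ ~P): already at v itself, v ||- ~P but v ||-/- P /\ ~P.
w: does not force it.
x: does not force it.
y: forces it.
Worlds forcing the formula: {y}.

1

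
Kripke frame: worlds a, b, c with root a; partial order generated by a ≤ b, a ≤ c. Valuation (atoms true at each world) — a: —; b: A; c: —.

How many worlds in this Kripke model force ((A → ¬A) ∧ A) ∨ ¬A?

a: does not force it — a ⊮ ((A → ¬A) ∧ A) ∨ ¬A: neither disjunct is forced at a.
b: does not force it.
c: forces it.
Worlds forcing the formula: {c}.

1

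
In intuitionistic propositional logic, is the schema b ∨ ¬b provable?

No

This is the law of excluded middle, which is not intuitionistically valid.
A Kripke countermodel: worlds 0, 1; order generated by 0 ≤ 1; atoms true at each world — 0:{}; 1:{b}.
0 ⊮ b ∨ ¬b: neither disjunct is forced at 0.
0 lacks atom b, so 0 ⊮ b.
So the root 0 does not force the formula.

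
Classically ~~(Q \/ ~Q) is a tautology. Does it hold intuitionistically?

This is the double negation of excluded middle, which is intuitionistically derivable.
Assuming ~(Q \/ ~Q): from Q we'd get Q \/ ~Q, so ~Q; but then Q \/ ~Q again — contradiction. Hence ~~(Q \/ ~Q).

Yes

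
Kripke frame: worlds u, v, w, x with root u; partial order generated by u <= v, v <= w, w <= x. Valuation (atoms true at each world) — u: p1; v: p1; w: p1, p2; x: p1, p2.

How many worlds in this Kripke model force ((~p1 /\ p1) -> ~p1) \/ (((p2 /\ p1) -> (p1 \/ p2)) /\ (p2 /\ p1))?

4

u: forces it.
v: forces it.
w: forces it.
x: forces it.
Worlds forcing the formula: {u, v, w, x}.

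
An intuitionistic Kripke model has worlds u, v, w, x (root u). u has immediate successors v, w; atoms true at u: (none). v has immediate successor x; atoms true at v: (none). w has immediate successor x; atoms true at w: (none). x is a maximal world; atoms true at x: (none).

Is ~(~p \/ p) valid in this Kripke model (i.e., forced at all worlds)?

No

Not every world: u ||-/- ~(~p \/ p).
u ||-/- ~(~p \/ p) since u is accessible from u and u ||- ~p \/ p.
u ||- ~p \/ p via the disjunct ~p.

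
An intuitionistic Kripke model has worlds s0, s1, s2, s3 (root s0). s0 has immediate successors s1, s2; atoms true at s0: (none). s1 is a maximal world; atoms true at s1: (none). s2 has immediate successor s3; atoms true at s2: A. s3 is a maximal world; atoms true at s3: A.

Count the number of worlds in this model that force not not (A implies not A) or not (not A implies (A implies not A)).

s0: does not force it — s0 does not force not not (A implies not A) or not (not A implies (A implies not A)): neither disjunct is forced at s0.
s1: forces it.
s2: does not force it — s2 does not force not not (A implies not A) or not (not A implies (A implies not A)): neither disjunct is forced at s2.
s3: does not force it.
Worlds forcing the formula: {s1}.

1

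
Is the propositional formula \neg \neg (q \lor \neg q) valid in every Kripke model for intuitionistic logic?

Yes

This is the double negation of excluded middle, which is intuitionistically derivable.
Assuming \neg (q \lor \neg q): from q we'd get q \lor \neg q, so \neg q; but then q \lor \neg q again — contradiction. Hence \neg \neg (q \lor \neg q).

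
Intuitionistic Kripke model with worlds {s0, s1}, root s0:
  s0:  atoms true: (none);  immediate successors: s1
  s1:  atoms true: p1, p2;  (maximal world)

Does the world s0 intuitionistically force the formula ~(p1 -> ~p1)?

Yes

s0 ||- ~(p1 -> ~p1): no world accessible from s0 forces p1 -> ~p1.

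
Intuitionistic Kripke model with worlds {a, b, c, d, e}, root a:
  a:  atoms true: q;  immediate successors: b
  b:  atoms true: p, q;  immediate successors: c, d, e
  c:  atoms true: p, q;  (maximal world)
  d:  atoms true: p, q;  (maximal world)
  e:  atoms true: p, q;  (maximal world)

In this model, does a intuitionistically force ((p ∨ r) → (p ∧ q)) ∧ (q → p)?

No

a ⊮ ((p ∨ r) → (p ∧ q)) ∧ (q → p) since a fails q → p.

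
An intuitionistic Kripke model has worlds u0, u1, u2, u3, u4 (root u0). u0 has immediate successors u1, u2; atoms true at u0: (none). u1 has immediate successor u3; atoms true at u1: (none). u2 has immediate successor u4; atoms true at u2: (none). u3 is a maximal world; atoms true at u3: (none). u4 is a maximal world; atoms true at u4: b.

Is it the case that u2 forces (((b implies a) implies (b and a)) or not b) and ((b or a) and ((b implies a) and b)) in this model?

u2 does not force (((b implies a) implies (b and a)) or not b) and ((b or a) and ((b implies a) and b)) since u2 fails (b or a) and ((b implies a) and b).

No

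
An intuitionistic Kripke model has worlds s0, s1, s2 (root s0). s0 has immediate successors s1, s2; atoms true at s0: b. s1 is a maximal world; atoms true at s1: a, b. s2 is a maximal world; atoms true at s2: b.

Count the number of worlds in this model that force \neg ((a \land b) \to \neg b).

1

s0: does not force it — s0 \nVdash \neg ((a \land b) \to \neg b) since s2 is accessible from s0 and s2 \Vdash (a \land b) \to \neg b.
s1: forces it.
s2: does not force it — s2 \nVdash \neg ((a \land b) \to \neg b) since s2 is accessible from s2 and s2 \Vdash (a \land b) \to \neg b.
Worlds forcing the formula: {s1}.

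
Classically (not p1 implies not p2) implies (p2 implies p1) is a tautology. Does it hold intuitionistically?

No

This is the converse of contraposition, which is not intuitionistically valid.
A Kripke countermodel: worlds s0, s1; order generated by s0 <= s1; atoms true at each world — s0:{p2}; s1:{p1,p2}.
s0 does not force (not p1 implies not p2) implies (p2 implies p1): already at s0 itself, s0 forces not p1 implies not p2 but s0 does not force p2 implies p1.
s0 does not force p2 implies p1: already at s0 itself, s0 forces p2 but s0 does not force p1.
s0 lacks atom p1, so s0 does not force p1.
So the root s0 does not force the formula.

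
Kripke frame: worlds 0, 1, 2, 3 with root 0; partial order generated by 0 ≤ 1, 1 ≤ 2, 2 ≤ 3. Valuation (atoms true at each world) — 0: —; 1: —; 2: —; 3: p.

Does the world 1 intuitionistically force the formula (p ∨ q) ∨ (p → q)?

No

1 ⊮ (p ∨ q) ∨ (p → q): neither disjunct is forced at 1.
1 ⊮ p ∨ q: neither disjunct is forced at 1.
1 lacks atom p, so 1 ⊮ p.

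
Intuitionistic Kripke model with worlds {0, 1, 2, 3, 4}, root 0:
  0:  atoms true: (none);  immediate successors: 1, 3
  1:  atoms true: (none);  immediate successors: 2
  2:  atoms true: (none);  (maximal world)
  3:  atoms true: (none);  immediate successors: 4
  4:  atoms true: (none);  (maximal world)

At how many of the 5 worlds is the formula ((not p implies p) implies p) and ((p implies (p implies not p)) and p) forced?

0

0: does not force it — 0 does not force ((not p implies p) implies p) and ((p implies (p implies not p)) and p) since 0 fails (p implies (p implies not p)) and p.
1: does not force it.
2: does not force it.
3: does not force it.
4: does not force it.
Worlds forcing the formula: { }.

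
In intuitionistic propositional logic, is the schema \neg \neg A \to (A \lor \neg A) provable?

No

This is a variant of double-negation elimination (deriving excluded middle from double negation), which is not intuitionistically valid.
A Kripke countermodel: worlds s0, s1; order generated by s0 \le s1; atoms true at each world — s0:{}; s1:{A}.
s0 \nVdash \neg \neg A \to (A \lor \neg A): already at s0 itself, s0 \Vdash \neg \neg A but s0 \nVdash A \lor \neg A.
s0 \nVdash A \lor \neg A: neither disjunct is forced at s0.
s0 lacks atom A, so s0 \nVdash A.
So the root s0 does not force the formula.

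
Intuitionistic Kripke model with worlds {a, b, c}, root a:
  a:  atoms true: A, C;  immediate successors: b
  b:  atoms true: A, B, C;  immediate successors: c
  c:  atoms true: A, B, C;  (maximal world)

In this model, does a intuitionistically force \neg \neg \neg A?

No

a \nVdash \neg \neg \neg A since a is accessible from a and a \Vdash \neg \neg A.
a \Vdash \neg \neg A: no world accessible from a forces \neg A.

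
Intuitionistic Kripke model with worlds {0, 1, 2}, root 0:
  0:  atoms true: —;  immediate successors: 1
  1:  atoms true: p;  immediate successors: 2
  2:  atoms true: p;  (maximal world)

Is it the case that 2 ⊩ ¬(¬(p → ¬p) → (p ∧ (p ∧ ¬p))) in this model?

2 ⊩ ¬(¬(p → ¬p) → (p ∧ (p ∧ ¬p))): no world accessible from 2 forces ¬(p → ¬p) → (p ∧ (p ∧ ¬p)).

Yes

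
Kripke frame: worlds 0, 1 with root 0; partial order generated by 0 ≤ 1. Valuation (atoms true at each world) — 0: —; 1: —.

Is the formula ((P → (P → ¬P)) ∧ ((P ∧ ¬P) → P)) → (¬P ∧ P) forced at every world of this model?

No

Not every world: 0 ⊮ ((P → (P → ¬P)) ∧ ((P ∧ ¬P) → P)) → (¬P ∧ P).
0 ⊮ ((P → (P → ¬P)) ∧ ((P ∧ ¬P) → P)) → (¬P ∧ P): already at 0 itself, 0 ⊩ (P → (P → ¬P)) ∧ ((P ∧ ¬P) → P) but 0 ⊮ ¬P ∧ P.
0 ⊮ ¬P ∧ P since 0 fails P.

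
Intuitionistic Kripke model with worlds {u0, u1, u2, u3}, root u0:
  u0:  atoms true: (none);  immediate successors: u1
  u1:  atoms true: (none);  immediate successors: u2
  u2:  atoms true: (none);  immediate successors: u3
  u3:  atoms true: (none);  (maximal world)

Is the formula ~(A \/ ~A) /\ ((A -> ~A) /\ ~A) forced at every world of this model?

Not every world: u0 ||-/- ~(A \/ ~A) /\ ((A -> ~A) /\ ~A).
u0 ||-/- ~(A \/ ~A) /\ ((A -> ~A) /\ ~A) since u0 fails ~(A \/ ~A).

No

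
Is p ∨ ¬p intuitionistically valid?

No

This is the law of excluded middle, which is not intuitionistically valid.
A Kripke countermodel: worlds u, v; order generated by u ≤ v; atoms true at each world — u:{}; v:{p}.
u ⊮ p ∨ ¬p: neither disjunct is forced at u.
u lacks atom p, so u ⊮ p.
So the root u does not force the formula.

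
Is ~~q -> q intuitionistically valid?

No

This is double-negation elimination, which is not intuitionistically valid.
A Kripke countermodel: worlds 0, 1; order generated by 0 <= 1; atoms true at each world — 0:{}; 1:{q}.
0 ||-/- ~~q -> q: already at 0 itself, 0 ||- ~~q but 0 ||-/- q.
0 lacks atom q, so 0 ||-/- q.
So the root 0 does not force the formula.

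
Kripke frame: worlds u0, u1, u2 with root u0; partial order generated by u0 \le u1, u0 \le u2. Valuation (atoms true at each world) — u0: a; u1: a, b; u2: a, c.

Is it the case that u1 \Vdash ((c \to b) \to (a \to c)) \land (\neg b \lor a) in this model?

u1 \nVdash ((c \to b) \to (a \to c)) \land (\neg b \lor a) since u1 fails (c \to b) \to (a \to c).

No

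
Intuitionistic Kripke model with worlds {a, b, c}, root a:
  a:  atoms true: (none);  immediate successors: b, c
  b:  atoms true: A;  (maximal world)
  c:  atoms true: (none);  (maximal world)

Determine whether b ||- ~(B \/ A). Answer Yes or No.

b ||-/- ~(B \/ A) since b is accessible from b and b ||- B \/ A.
b ||- B \/ A via the disjunct A.

No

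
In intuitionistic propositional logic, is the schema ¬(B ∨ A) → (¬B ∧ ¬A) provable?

This is a constructively valid De Morgan direction (negated disjunction to conjunction of negations), which is intuitionistically derivable.
From ¬(B ∨ A): if B held then B ∨ A would, contradiction — so ¬B; similarly ¬A.

Yes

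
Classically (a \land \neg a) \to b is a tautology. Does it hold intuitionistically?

This is an instance of ex falso quodlibet, which is intuitionistically derivable.
No world can force both a and \neg a, so the antecedent a \land \neg a is never forced and the implication holds vacuously at every world.

Yes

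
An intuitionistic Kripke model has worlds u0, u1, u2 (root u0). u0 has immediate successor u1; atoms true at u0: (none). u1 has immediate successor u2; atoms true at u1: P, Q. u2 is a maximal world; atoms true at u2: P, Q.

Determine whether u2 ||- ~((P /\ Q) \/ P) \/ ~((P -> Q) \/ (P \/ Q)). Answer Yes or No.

No

u2 ||-/- ~((P /\ Q) \/ P) \/ ~((P -> Q) \/ (P \/ Q)): neither disjunct is forced at u2.
u2 ||-/- ~((P /\ Q) \/ P) since u2 is accessible from u2 and u2 ||- (P /\ Q) \/ P.
u2 ||- (P /\ Q) \/ P via the disjunct P /\ Q.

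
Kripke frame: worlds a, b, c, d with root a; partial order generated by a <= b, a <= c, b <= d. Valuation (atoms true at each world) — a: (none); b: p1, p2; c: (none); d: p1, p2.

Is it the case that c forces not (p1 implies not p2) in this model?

c does not force not (p1 implies not p2) since c is accessible from c and c forces p1 implies not p2.
c forces p1 implies not p2 vacuously: no world accessible from c forces the antecedent p1.

No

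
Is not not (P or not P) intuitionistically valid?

This is the double negation of excluded middle, which is intuitionistically derivable.
Assuming not (P or not P): from P we'd get P or not P, so not P; but then P or not P again — contradiction. Hence not not (P or not P).

Yes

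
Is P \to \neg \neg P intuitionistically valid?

Yes

This is double-negation introduction, which is intuitionistically derivable.
If a world forces P then every accessible world forces P (persistence), so none forces \neg P; hence \neg \neg P.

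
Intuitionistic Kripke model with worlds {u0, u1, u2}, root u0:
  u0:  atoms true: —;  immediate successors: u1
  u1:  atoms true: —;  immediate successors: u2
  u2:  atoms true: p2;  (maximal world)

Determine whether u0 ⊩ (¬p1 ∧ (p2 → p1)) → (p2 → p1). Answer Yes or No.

u0 ⊩ (¬p1 ∧ (p2 → p1)) → (p2 → p1) vacuously: no world accessible from u0 forces the antecedent ¬p1 ∧ (p2 → p1).

Yes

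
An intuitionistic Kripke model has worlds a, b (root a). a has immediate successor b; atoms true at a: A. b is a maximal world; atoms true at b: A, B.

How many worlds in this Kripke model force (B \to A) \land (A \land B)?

1

a: does not force it — a \nVdash (B \to A) \land (A \land B) since a fails A \land B.
b: forces it.
Worlds forcing the formula: {b}.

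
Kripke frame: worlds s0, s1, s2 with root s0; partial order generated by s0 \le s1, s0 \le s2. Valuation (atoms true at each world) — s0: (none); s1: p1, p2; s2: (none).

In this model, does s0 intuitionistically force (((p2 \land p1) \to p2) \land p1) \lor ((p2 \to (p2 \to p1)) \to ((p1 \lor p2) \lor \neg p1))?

s0 \nVdash (((p2 \land p1) \to p2) \land p1) \lor ((p2 \to (p2 \to p1)) \to ((p1 \lor p2) \lor \neg p1)): neither disjunct is forced at s0.
s0 \nVdash ((p2 \land p1) \to p2) \land p1 since s0 fails p1.

No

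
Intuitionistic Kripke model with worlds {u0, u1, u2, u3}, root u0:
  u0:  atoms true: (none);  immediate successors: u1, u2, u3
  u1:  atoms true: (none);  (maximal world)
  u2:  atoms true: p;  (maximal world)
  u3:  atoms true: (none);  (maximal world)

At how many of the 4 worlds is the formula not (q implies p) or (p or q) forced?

1

u0: does not force it — u0 does not force not (q implies p) or (p or q): neither disjunct is forced at u0.
u1: does not force it — u1 does not force not (q implies p) or (p or q): neither disjunct is forced at u1.
u2: forces it.
u3: does not force it — u3 does not force not (q implies p) or (p or q): neither disjunct is forced at u3.
Worlds forcing the formula: {u2}.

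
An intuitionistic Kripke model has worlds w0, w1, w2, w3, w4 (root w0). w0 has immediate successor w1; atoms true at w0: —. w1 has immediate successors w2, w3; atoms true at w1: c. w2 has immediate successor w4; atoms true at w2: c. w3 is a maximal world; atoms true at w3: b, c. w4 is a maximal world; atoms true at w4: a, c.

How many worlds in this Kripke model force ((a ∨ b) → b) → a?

w0: does not force it — w0 ⊮ ((a ∨ b) → b) → a: at the accessible world w3, w3 ⊩ (a ∨ b) → b but w3 ⊮ a.
w1: does not force it.
w2: forces it.
w3: does not force it.
w4: forces it.
Worlds forcing the formula: {w2, w4}.

2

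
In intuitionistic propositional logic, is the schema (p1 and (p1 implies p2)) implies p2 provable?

Yes

This is modus ponens in implicational form, which is intuitionistically derivable.
If a world forces p1 and p1 implies p2, then applying the implication at that world (which is accessible from itself) gives p2.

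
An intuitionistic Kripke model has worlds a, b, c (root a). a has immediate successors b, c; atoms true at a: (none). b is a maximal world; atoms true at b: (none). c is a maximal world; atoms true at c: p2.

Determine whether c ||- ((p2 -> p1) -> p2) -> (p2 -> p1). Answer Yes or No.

c ||-/- ((p2 -> p1) -> p2) -> (p2 -> p1): already at c itself, c ||- (p2 -> p1) -> p2 but c ||-/- p2 -> p1.
c ||-/- p2 -> p1: already at c itself, c ||- p2 but c ||-/- p1.
c lacks atom p1, so c ||-/- p1.

No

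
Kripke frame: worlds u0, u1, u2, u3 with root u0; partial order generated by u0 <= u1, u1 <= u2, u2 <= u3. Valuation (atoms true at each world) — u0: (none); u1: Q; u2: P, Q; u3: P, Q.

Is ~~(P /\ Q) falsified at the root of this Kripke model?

No

u0 ||- ~~(P /\ Q): no world accessible from u0 forces ~(P /\ Q).
So the root u0 forces ~~(P /\ Q); the model is not a countermodel.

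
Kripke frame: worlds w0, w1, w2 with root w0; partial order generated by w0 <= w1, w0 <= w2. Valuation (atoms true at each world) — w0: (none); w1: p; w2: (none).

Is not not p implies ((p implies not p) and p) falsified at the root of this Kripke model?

Yes

w0 does not force not not p implies ((p implies not p) and p): at the accessible world w1, w1 forces not not p but w1 does not force (p implies not p) and p.
w1 does not force (p implies not p) and p since w1 fails p implies not p.
So the root w0 does not force not not p implies ((p implies not p) and p); the model is a countermodel.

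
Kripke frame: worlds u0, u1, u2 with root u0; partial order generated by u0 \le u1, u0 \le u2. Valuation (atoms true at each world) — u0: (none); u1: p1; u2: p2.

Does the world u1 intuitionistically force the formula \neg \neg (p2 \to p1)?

Yes

u1 \Vdash \neg \neg (p2 \to p1): no world accessible from u1 forces \neg (p2 \to p1).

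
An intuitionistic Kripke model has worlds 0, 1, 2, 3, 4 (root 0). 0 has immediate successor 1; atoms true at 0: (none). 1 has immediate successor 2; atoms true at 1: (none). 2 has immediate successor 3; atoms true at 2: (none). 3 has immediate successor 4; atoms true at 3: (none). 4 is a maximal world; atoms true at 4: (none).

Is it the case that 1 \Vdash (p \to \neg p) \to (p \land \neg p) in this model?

1 \nVdash (p \to \neg p) \to (p \land \neg p): already at 1 itself, 1 \Vdash p \to \neg p but 1 \nVdash p \land \neg p.
1 \nVdash p \land \neg p since 1 fails p.

No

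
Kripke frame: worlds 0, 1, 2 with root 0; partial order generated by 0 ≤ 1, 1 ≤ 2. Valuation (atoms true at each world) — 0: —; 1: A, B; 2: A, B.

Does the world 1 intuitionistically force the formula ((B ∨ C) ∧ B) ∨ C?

Yes

1 ⊩ ((B ∨ C) ∧ B) ∨ C via the disjunct (B ∨ C) ∧ B.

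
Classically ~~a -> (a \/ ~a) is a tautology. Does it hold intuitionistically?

This is a variant of double-negation elimination (deriving excluded middle from double negation), which is not intuitionistically valid.
A Kripke countermodel: worlds 0, 1; order generated by 0 <= 1; atoms true at each world — 0:{}; 1:{a}.
0 ||-/- ~~a -> (a \/ ~a): already at 0 itself, 0 ||- ~~a but 0 ||-/- a \/ ~a.
0 ||-/- a \/ ~a: neither disjunct is forced at 0.
0 lacks atom a, so 0 ||-/- a.
So the root 0 does not force the formula.

No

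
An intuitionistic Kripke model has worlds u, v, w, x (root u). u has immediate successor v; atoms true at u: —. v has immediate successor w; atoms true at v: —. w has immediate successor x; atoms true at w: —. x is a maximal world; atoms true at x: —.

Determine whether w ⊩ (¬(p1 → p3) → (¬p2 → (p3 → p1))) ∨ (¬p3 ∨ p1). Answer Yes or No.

w ⊩ (¬(p1 → p3) → (¬p2 → (p3 → p1))) ∨ (¬p3 ∨ p1) via the disjunct ¬(p1 → p3) → (¬p2 → (p3 → p1)).

Yes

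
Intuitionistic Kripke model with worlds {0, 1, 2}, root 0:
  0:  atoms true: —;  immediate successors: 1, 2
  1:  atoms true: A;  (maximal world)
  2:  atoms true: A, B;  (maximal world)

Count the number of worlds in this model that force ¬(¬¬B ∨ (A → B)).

0: does not force it — 0 ⊮ ¬(¬¬B ∨ (A → B)) since 2 is accessible from 0 and 2 ⊩ ¬¬B ∨ (A → B).
1: forces it.
2: does not force it — 2 ⊮ ¬(¬¬B ∨ (A → B)) since 2 is accessible from 2 and 2 ⊩ ¬¬B ∨ (A → B).
Worlds forcing the formula: {1}.

1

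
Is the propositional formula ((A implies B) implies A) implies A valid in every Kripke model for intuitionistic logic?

No

This is Peirce's law, which is not intuitionistically valid.
A Kripke countermodel: worlds u0, u1; order generated by u0 <= u1; atoms true at each world — u0:{}; u1:{A}.
u0 does not force ((A implies B) implies A) implies A: already at u0 itself, u0 forces (A implies B) implies A but u0 does not force A.
u0 lacks atom A, so u0 does not force A.
So the root u0 does not force the formula.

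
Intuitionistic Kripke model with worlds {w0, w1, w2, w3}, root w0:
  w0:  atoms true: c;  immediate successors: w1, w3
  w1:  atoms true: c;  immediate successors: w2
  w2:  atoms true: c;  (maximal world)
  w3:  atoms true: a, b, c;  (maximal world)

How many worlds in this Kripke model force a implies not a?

2

w0: does not force it — w0 does not force a implies not a: at the accessible world w3, w3 forces a but w3 does not force not a.
w1: forces it.
w2: forces it.
w3: does not force it.
Worlds forcing the formula: {w1, w2}.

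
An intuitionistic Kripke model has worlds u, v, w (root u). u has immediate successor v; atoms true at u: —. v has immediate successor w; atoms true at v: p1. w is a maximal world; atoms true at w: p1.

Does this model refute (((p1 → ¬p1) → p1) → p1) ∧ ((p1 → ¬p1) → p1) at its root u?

Yes

u ⊮ (((p1 → ¬p1) → p1) → p1) ∧ ((p1 → ¬p1) → p1) since u fails ((p1 → ¬p1) → p1) → p1.
So the root u does not force (((p1 → ¬p1) → p1) → p1) ∧ ((p1 → ¬p1) → p1); the model is a countermodel.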